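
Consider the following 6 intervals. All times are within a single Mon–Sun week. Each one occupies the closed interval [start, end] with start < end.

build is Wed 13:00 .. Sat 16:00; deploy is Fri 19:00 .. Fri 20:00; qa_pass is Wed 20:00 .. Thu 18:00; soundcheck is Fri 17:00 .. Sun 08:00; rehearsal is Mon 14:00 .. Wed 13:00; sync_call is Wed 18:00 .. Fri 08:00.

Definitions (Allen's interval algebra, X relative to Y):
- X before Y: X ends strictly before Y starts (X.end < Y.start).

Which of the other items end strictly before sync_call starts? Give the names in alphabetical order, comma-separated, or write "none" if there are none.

rehearsal

Target sync_call = [Wed 18:00, Fri 08:00].
build [Wed 13:00, Sat 16:00] → contains → no.
deploy [Fri 19:00, Fri 20:00] → after → no.
qa_pass [Wed 20:00, Thu 18:00] → during → no.
rehearsal [Mon 14:00, Wed 13:00] → before → yes.
soundcheck [Fri 17:00, Sun 08:00] → after → no.
Result: rehearsal.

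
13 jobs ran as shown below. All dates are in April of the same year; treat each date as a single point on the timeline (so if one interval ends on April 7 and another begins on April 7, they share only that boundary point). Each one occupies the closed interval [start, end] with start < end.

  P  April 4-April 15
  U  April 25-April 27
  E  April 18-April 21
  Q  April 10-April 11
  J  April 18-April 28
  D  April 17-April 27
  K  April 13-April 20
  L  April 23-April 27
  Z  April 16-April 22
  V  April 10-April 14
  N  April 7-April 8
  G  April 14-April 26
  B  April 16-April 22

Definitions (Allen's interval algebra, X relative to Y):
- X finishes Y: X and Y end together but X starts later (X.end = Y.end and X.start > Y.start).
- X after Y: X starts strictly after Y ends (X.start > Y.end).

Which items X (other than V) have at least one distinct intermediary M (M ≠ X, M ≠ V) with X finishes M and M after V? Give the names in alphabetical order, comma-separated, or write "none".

Target V = [April 10, April 14].
Intermediaries M with M after V: B, D, E, J, L, U, Z.
Via B — items with X finishes B: none.
Via D — items with X finishes D: L, U.
Via E — items with X finishes E: none.
Via J — items with X finishes J: none.
Via L — items with X finishes L: U.
Via U — items with X finishes U: none.
Via Z — items with X finishes Z: none.
Union: L, U.

L, U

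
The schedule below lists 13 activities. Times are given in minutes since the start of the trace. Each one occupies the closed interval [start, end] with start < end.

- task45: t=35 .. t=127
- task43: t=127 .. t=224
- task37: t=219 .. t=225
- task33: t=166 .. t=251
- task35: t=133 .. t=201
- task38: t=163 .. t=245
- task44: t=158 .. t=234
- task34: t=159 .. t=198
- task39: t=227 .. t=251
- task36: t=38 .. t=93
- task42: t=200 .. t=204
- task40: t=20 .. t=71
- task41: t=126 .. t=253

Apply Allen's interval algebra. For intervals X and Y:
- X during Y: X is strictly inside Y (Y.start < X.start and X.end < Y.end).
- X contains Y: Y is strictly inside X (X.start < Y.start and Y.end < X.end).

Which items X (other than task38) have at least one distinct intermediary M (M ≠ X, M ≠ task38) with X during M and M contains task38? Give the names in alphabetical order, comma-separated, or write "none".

task33, task34, task35, task37, task39, task42, task43, task44

Target task38 = [t=163, t=245].
Intermediaries M with M contains task38: task41.
Via task41 — items with X during task41: task33, task34, task35, task37, task39, task42, task43, task44.
Union: task33, task34, task35, task37, task39, task42, task43, task44.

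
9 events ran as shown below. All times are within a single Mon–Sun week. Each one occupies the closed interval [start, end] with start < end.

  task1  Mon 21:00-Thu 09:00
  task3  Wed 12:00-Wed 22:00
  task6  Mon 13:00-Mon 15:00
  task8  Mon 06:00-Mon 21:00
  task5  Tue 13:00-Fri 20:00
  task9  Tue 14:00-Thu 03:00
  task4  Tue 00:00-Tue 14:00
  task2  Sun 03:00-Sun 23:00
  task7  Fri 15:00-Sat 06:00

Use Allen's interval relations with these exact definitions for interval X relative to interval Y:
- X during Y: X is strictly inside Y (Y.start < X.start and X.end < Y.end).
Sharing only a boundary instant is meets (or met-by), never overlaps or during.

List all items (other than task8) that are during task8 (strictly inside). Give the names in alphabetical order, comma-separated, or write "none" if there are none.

Target task8 = [Mon 06:00, Mon 21:00].
task1 [Mon 21:00, Thu 09:00] → met-by → no.
task2 [Sun 03:00, Sun 23:00] → after → no.
task3 [Wed 12:00, Wed 22:00] → after → no.
task4 [Tue 00:00, Tue 14:00] → after → no.
task5 [Tue 13:00, Fri 20:00] → after → no.
task6 [Mon 13:00, Mon 15:00] → during → yes.
task7 [Fri 15:00, Sat 06:00] → after → no.
task9 [Tue 14:00, Thu 03:00] → after → no.
Result: task6.

task6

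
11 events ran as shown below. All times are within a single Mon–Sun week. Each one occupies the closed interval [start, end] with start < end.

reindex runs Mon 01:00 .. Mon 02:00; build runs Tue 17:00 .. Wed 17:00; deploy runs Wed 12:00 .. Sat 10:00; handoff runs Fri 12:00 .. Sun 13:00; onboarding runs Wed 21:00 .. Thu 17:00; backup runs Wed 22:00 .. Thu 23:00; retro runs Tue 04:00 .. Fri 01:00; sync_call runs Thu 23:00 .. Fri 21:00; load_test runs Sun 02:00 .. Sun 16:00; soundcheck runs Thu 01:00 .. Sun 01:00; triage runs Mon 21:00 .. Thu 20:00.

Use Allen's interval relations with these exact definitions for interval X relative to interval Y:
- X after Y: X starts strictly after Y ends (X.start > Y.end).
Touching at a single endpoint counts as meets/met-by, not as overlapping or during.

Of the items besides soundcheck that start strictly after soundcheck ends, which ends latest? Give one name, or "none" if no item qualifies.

load_test

Target soundcheck = [Thu 01:00, Sun 01:00].
backup [Wed 22:00, Thu 23:00] → overlaps → excluded.
build [Tue 17:00, Wed 17:00] → before → excluded.
deploy [Wed 12:00, Sat 10:00] → overlaps → excluded.
handoff [Fri 12:00, Sun 13:00] → overlapped-by → excluded.
load_test [Sun 02:00, Sun 16:00] → after → candidate.
onboarding [Wed 21:00, Thu 17:00] → overlaps → excluded.
reindex [Mon 01:00, Mon 02:00] → before → excluded.
retro [Tue 04:00, Fri 01:00] → overlaps → excluded.
sync_call [Thu 23:00, Fri 21:00] → during → excluded.
triage [Mon 21:00, Thu 20:00] → overlaps → excluded.
Among candidates, latest end is Sun 16:00 → load_test.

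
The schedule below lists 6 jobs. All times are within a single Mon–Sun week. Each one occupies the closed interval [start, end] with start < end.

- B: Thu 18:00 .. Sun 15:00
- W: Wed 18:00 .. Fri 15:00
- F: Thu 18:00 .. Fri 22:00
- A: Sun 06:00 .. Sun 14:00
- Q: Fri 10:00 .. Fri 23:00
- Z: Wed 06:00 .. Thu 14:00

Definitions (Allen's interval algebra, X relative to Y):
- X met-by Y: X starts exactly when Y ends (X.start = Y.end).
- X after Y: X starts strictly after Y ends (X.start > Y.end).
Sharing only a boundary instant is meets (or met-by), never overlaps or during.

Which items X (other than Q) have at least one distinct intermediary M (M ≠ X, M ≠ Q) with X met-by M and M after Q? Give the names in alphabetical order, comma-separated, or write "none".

none

Target Q = [Fri 10:00, Fri 23:00].
Intermediaries M with M after Q: A.
Via A — items with X met-by A: none.
Union: none.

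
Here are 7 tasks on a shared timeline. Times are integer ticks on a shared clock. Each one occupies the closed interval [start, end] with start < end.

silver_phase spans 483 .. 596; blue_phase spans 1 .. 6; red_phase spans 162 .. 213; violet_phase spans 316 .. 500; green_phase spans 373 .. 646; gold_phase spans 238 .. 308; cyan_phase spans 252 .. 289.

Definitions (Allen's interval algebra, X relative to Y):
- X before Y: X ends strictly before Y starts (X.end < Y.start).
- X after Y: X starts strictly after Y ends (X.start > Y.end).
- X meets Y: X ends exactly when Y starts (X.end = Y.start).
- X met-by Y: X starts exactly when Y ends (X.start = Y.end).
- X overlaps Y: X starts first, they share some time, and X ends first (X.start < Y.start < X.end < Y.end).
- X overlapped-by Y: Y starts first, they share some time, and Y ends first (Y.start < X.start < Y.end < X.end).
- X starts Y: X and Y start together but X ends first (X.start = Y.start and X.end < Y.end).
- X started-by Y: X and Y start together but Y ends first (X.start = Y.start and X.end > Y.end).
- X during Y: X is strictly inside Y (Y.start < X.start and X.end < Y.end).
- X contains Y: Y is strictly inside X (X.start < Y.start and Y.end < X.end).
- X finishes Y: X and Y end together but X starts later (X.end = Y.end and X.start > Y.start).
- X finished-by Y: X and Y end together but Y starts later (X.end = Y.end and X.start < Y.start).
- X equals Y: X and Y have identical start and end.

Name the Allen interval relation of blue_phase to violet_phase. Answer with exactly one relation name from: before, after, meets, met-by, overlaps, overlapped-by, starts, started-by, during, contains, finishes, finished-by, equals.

blue_phase = [1, 6]; violet_phase = [316, 500].
Compare endpoints: blue_phase.start < violet_phase.start, blue_phase.start < violet_phase.end, blue_phase.end < violet_phase.start, blue_phase.end < violet_phase.end.
That pattern is 'before'.

before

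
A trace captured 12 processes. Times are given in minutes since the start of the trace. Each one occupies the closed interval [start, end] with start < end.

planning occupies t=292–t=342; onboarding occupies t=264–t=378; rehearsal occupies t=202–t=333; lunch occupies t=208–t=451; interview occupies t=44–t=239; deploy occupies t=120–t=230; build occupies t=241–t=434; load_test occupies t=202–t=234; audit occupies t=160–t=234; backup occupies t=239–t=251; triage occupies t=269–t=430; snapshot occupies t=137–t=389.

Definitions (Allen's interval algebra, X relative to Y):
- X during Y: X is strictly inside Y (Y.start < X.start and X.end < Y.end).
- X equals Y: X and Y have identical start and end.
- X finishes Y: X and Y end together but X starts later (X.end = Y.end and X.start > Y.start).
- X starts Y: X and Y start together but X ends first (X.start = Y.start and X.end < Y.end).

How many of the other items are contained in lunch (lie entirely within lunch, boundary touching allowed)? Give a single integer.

5

Target lunch = [t=208, t=451].
audit [t=160, t=234] → overlaps → no.
backup [t=239, t=251] → during → counts.
build [t=241, t=434] → during → counts.
deploy [t=120, t=230] → overlaps → no.
interview [t=44, t=239] → overlaps → no.
load_test [t=202, t=234] → overlaps → no.
onboarding [t=264, t=378] → during → counts.
planning [t=292, t=342] → during → counts.
rehearsal [t=202, t=333] → overlaps → no.
snapshot [t=137, t=389] → overlaps → no.
triage [t=269, t=430] → during → counts.
Total: 5.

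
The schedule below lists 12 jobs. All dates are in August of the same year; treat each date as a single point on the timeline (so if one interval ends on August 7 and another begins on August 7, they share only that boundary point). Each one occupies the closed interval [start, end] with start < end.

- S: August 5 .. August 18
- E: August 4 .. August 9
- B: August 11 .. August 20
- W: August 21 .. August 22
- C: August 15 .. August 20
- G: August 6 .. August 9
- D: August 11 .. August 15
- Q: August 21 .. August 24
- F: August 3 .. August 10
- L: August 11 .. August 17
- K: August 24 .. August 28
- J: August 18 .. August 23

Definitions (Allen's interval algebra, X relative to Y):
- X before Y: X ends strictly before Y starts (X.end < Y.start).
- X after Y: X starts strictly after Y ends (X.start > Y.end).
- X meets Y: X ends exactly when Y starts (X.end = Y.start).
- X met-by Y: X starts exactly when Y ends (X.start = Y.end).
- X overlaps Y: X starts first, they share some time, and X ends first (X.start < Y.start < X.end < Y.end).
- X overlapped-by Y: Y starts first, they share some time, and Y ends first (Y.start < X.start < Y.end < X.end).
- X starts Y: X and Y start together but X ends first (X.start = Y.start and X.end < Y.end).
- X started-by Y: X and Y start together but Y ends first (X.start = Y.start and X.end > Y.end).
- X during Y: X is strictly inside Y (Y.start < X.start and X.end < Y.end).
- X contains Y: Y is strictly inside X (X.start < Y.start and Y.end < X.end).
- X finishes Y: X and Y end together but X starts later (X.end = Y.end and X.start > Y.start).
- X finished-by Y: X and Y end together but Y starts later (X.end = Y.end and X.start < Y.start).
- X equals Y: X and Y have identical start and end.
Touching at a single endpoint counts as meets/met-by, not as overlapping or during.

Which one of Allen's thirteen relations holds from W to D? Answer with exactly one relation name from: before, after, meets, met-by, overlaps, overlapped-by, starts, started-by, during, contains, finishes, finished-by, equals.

after

W = [August 21, August 22]; D = [August 11, August 15].
Compare endpoints: W.start > D.start, W.start > D.end, W.end > D.start, W.end > D.end.
That pattern is 'after'.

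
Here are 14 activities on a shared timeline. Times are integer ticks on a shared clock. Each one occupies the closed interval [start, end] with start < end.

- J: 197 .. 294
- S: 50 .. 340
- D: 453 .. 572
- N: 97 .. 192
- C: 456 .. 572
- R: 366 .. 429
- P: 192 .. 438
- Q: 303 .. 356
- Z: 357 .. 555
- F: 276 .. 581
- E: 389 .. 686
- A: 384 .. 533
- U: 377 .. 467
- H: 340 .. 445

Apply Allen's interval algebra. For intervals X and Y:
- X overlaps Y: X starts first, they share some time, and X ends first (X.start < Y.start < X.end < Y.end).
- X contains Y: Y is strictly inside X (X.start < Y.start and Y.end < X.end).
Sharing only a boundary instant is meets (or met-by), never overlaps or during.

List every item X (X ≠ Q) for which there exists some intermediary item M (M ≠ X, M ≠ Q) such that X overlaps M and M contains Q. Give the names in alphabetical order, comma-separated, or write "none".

J, P, S

Target Q = [303, 356].
Intermediaries M with M contains Q: F, P.
Via F — items with X overlaps F: J, P, S.
Via P — items with X overlaps P: S.
Union: J, P, S.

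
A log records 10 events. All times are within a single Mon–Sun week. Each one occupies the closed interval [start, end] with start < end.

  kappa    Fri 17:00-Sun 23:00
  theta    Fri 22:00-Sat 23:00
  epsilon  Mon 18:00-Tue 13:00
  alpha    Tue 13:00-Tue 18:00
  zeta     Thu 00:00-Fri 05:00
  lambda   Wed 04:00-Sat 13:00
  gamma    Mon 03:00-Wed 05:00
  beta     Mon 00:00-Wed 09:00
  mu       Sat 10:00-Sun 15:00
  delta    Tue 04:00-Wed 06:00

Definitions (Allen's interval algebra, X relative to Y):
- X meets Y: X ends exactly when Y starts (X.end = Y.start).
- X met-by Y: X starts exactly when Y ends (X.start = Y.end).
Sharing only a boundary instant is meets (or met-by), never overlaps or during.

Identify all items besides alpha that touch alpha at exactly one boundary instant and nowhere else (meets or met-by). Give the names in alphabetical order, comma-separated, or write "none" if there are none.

epsilon

Target alpha = [Tue 13:00, Tue 18:00].
beta [Mon 00:00, Wed 09:00] → contains → no.
delta [Tue 04:00, Wed 06:00] → contains → no.
epsilon [Mon 18:00, Tue 13:00] → meets → yes.
gamma [Mon 03:00, Wed 05:00] → contains → no.
kappa [Fri 17:00, Sun 23:00] → after → no.
lambda [Wed 04:00, Sat 13:00] → after → no.
mu [Sat 10:00, Sun 15:00] → after → no.
theta [Fri 22:00, Sat 23:00] → after → no.
zeta [Thu 00:00, Fri 05:00] → after → no.
Result: epsilon.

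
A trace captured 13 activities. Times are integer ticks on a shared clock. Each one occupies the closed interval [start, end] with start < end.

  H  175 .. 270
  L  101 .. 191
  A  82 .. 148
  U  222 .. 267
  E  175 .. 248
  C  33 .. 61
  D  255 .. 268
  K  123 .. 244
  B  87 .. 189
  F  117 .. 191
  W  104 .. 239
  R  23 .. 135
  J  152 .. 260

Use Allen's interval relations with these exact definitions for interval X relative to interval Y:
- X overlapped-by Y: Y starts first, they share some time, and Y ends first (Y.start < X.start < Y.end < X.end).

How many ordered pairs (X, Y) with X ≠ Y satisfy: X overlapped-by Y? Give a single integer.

41

Checking all 156 ordered pairs for relation 'overlapped-by'; matching pairs in alphabetical order:
(A, R): A overlapped-by R ✓
(B, A): B overlapped-by A ✓
(B, R): B overlapped-by R ✓
(D, J): D overlapped-by J ✓
(D, U): D overlapped-by U ✓
(E, B): E overlapped-by B ✓
(E, F): E overlapped-by F ✓
(E, K): E overlapped-by K ✓
(E, L): E overlapped-by L ✓
(E, W): E overlapped-by W ✓
(F, A): F overlapped-by A ✓
(F, B): F overlapped-by B ✓
(F, R): F overlapped-by R ✓
(H, B): H overlapped-by B ✓
(H, F): H overlapped-by F ✓
(H, J): H overlapped-by J ✓
(H, K): H overlapped-by K ✓
(H, L): H overlapped-by L ✓
(H, W): H overlapped-by W ✓
(J, B): J overlapped-by B ✓
(J, F): J overlapped-by F ✓
(J, K): J overlapped-by K ✓
(J, L): J overlapped-by L ✓
(J, W): J overlapped-by W ✓
... plus 17 further pairs not listed.
Count: 41.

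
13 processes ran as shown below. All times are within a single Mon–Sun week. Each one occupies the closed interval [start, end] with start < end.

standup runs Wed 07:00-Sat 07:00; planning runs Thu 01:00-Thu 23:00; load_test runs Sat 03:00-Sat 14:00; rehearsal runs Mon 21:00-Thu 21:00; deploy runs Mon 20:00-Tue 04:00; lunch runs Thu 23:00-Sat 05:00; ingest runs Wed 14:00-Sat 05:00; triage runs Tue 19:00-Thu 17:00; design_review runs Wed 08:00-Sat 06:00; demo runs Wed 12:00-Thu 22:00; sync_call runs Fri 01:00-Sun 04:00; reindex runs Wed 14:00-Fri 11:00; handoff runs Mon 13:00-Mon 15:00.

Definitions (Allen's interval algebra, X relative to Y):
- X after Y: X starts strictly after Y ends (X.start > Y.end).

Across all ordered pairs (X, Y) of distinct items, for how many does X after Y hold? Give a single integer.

Checking all 156 ordered pairs for relation 'after'; matching pairs in alphabetical order:
(demo, deploy): demo after deploy ✓
(demo, handoff): demo after handoff ✓
(deploy, handoff): deploy after handoff ✓
(design_review, deploy): design_review after deploy ✓
(design_review, handoff): design_review after handoff ✓
(ingest, deploy): ingest after deploy ✓
(ingest, handoff): ingest after handoff ✓
(load_test, demo): load_test after demo ✓
(load_test, deploy): load_test after deploy ✓
(load_test, handoff): load_test after handoff ✓
(load_test, planning): load_test after planning ✓
(load_test, rehearsal): load_test after rehearsal ✓
(load_test, reindex): load_test after reindex ✓
(load_test, triage): load_test after triage ✓
(lunch, demo): lunch after demo ✓
(lunch, deploy): lunch after deploy ✓
(lunch, handoff): lunch after handoff ✓
(lunch, rehearsal): lunch after rehearsal ✓
(lunch, triage): lunch after triage ✓
(planning, deploy): planning after deploy ✓
(planning, handoff): planning after handoff ✓
(rehearsal, handoff): rehearsal after handoff ✓
(reindex, deploy): reindex after deploy ✓
(reindex, handoff): reindex after handoff ✓
... plus 10 further pairs not listed.
Count: 34.

34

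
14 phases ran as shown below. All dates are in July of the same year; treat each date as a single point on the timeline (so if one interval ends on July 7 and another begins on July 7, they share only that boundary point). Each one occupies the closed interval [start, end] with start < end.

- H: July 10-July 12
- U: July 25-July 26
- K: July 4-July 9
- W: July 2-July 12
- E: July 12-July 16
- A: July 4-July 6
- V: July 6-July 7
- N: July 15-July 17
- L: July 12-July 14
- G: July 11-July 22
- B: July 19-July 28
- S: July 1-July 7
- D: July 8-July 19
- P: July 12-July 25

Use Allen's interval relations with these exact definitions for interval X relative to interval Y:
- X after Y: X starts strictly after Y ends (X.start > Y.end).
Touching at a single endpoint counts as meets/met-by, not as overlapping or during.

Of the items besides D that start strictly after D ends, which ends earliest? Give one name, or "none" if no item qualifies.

Target D = [July 8, July 19].
A [July 4, July 6] → before → excluded.
B [July 19, July 28] → met-by → excluded.
E [July 12, July 16] → during → excluded.
G [July 11, July 22] → overlapped-by → excluded.
H [July 10, July 12] → during → excluded.
K [July 4, July 9] → overlaps → excluded.
L [July 12, July 14] → during → excluded.
N [July 15, July 17] → during → excluded.
P [July 12, July 25] → overlapped-by → excluded.
S [July 1, July 7] → before → excluded.
U [July 25, July 26] → after → candidate.
V [July 6, July 7] → before → excluded.
W [July 2, July 12] → overlaps → excluded.
Among candidates, earliest end is July 26 → U.

U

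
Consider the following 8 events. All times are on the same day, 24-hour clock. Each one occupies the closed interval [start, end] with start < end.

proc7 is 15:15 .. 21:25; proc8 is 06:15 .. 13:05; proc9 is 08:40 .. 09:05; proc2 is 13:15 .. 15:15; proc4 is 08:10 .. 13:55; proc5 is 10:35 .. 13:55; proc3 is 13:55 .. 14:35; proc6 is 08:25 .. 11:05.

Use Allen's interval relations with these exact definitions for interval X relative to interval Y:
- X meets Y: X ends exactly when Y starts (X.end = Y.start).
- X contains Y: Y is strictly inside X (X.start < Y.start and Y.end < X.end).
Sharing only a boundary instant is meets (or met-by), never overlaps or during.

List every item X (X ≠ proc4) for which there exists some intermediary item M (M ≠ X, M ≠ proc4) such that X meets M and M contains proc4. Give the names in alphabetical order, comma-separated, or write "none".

none

Target proc4 = [08:10, 13:55].
Intermediaries M with M contains proc4: none.
Union: none.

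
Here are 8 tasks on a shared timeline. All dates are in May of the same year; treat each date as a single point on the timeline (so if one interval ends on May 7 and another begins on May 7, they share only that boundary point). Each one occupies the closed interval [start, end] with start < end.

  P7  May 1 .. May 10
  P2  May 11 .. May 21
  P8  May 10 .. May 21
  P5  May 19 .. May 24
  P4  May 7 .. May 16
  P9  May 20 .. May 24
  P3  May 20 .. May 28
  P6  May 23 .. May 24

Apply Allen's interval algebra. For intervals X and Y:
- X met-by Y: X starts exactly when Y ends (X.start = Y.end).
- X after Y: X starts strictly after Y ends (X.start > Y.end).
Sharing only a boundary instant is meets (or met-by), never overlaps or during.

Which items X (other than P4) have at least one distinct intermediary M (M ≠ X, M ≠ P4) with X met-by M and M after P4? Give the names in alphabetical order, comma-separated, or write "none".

none

Target P4 = [May 7, May 16].
Intermediaries M with M after P4: P3, P5, P6, P9.
Via P3 — items with X met-by P3: none.
Via P5 — items with X met-by P5: none.
Via P6 — items with X met-by P6: none.
Via P9 — items with X met-by P9: none.
Union: none.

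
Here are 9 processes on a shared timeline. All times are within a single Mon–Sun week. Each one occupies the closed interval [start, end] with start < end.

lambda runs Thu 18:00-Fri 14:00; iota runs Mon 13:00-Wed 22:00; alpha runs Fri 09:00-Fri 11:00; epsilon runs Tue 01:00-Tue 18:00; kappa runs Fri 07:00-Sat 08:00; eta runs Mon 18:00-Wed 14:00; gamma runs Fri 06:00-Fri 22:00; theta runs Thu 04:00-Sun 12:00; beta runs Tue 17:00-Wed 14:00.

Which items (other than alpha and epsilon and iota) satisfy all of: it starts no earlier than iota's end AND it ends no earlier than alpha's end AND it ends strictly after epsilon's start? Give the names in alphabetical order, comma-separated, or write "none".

gamma, kappa, lambda, theta

Conditions: its start is no earlier than iota's end (X.start >= Wed 22:00) AND its end is no earlier than alpha's end (X.end >= Fri 11:00) AND its end is strictly after epsilon's start (X.end > Tue 01:00).
beta: start Tue 17:00 >= Wed 22:00? ✗; end Wed 14:00 >= Fri 11:00? ✗; end Wed 14:00 > Tue 01:00? ✓ → no.
eta: start Mon 18:00 >= Wed 22:00? ✗; end Wed 14:00 >= Fri 11:00? ✗; end Wed 14:00 > Tue 01:00? ✓ → no.
gamma: start Fri 06:00 >= Wed 22:00? ✓; end Fri 22:00 >= Fri 11:00? ✓; end Fri 22:00 > Tue 01:00? ✓ → yes.
kappa: start Fri 07:00 >= Wed 22:00? ✓; end Sat 08:00 >= Fri 11:00? ✓; end Sat 08:00 > Tue 01:00? ✓ → yes.
lambda: start Thu 18:00 >= Wed 22:00? ✓; end Fri 14:00 >= Fri 11:00? ✓; end Fri 14:00 > Tue 01:00? ✓ → yes.
theta: start Thu 04:00 >= Wed 22:00? ✓; end Sun 12:00 >= Fri 11:00? ✓; end Sun 12:00 > Tue 01:00? ✓ → yes.
Result: gamma, kappa, lambda, theta.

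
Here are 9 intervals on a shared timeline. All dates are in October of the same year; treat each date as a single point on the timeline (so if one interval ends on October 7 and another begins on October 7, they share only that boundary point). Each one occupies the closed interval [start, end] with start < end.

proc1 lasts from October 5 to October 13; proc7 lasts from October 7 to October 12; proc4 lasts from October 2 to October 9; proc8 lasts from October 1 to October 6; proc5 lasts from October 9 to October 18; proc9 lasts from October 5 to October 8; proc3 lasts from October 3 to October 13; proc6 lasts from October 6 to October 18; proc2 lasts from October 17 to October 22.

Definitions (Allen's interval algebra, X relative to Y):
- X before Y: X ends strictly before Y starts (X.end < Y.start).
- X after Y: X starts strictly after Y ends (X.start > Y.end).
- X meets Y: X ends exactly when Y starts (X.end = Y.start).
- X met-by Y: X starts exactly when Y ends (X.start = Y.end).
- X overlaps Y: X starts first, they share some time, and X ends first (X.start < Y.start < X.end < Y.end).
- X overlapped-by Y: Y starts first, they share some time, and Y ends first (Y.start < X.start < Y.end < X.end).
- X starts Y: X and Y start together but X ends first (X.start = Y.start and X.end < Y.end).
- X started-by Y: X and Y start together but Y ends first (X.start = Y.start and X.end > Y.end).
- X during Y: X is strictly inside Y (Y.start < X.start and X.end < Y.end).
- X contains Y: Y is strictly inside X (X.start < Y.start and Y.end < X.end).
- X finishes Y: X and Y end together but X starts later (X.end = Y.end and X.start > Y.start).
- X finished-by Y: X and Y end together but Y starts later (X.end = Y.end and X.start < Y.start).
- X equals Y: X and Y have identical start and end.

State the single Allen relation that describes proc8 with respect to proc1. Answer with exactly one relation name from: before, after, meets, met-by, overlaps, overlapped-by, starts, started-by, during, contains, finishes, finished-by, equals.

proc8 = [October 1, October 6]; proc1 = [October 5, October 13].
Compare endpoints: proc8.start < proc1.start, proc8.start < proc1.end, proc8.end > proc1.start, proc8.end < proc1.end.
That pattern is 'overlaps'.

overlaps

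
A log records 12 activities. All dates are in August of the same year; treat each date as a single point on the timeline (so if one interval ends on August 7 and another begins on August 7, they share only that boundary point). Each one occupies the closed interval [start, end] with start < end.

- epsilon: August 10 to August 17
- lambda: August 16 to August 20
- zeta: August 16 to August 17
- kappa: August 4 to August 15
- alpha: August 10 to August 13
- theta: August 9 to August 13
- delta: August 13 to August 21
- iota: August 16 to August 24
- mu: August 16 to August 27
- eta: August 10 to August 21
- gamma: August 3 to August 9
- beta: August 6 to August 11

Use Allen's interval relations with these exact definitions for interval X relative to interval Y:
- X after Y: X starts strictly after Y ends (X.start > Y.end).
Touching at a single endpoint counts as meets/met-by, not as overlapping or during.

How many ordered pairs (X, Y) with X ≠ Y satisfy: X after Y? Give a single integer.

25

Checking all 132 ordered pairs for relation 'after'; matching pairs in alphabetical order:
(alpha, gamma): alpha after gamma ✓
(delta, beta): delta after beta ✓
(delta, gamma): delta after gamma ✓
(epsilon, gamma): epsilon after gamma ✓
(eta, gamma): eta after gamma ✓
(iota, alpha): iota after alpha ✓
(iota, beta): iota after beta ✓
(iota, gamma): iota after gamma ✓
(iota, kappa): iota after kappa ✓
(iota, theta): iota after theta ✓
(lambda, alpha): lambda after alpha ✓
(lambda, beta): lambda after beta ✓
(lambda, gamma): lambda after gamma ✓
(lambda, kappa): lambda after kappa ✓
(lambda, theta): lambda after theta ✓
(mu, alpha): mu after alpha ✓
(mu, beta): mu after beta ✓
(mu, gamma): mu after gamma ✓
(mu, kappa): mu after kappa ✓
(mu, theta): mu after theta ✓
(zeta, alpha): zeta after alpha ✓
(zeta, beta): zeta after beta ✓
(zeta, gamma): zeta after gamma ✓
(zeta, kappa): zeta after kappa ✓
... plus 1 further pairs not listed.
Count: 25.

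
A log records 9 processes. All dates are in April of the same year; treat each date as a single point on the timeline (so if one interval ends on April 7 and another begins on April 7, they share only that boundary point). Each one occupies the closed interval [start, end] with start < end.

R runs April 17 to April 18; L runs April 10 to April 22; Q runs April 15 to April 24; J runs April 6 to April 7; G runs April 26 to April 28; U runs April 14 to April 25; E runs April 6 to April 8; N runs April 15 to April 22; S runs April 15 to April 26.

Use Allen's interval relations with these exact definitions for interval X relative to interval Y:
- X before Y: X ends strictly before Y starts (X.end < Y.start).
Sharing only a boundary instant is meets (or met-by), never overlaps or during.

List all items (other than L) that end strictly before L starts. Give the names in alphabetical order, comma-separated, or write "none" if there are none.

E, J

Target L = [April 10, April 22].
E [April 6, April 8] → before → yes.
G [April 26, April 28] → after → no.
J [April 6, April 7] → before → yes.
N [April 15, April 22] → finishes → no.
Q [April 15, April 24] → overlapped-by → no.
R [April 17, April 18] → during → no.
S [April 15, April 26] → overlapped-by → no.
U [April 14, April 25] → overlapped-by → no.
Result: E, J.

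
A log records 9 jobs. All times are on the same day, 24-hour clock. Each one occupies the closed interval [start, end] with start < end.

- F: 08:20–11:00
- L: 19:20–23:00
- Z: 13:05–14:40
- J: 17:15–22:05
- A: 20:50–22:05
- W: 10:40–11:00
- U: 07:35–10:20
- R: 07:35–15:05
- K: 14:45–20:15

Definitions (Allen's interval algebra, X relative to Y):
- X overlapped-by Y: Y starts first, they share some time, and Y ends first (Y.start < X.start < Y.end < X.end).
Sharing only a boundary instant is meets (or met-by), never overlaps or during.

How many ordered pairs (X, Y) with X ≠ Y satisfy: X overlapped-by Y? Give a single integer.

Checking all 72 ordered pairs for relation 'overlapped-by'; matching pairs in alphabetical order:
(F, U): F overlapped-by U ✓
(J, K): J overlapped-by K ✓
(K, R): K overlapped-by R ✓
(L, J): L overlapped-by J ✓
(L, K): L overlapped-by K ✓
Count: 5.

5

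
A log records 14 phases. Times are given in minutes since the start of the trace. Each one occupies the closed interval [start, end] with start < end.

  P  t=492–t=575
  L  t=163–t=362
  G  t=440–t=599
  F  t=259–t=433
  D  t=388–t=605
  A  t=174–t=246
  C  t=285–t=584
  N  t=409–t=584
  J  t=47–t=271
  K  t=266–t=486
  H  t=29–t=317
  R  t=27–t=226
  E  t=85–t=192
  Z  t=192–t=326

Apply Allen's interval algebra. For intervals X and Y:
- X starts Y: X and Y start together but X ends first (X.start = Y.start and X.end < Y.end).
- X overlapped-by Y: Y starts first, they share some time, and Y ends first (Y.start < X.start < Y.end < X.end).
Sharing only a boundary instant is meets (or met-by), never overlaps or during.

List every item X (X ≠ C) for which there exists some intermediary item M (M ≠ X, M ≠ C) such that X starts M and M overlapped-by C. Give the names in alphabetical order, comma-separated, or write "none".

Target C = [t=285, t=584].
Intermediaries M with M overlapped-by C: D, G.
Via D — items with X starts D: none.
Via G — items with X starts G: none.
Union: none.

none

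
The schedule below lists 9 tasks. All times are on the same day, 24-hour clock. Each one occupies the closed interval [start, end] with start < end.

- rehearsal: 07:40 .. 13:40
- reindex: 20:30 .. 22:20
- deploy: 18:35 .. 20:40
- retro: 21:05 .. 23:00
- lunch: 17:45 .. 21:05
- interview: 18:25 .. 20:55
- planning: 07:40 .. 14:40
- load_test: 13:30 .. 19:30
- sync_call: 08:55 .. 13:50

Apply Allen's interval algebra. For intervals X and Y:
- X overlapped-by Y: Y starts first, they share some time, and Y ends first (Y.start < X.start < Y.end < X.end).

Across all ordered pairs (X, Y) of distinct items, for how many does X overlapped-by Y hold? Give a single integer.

11

Checking all 72 ordered pairs for relation 'overlapped-by'; matching pairs in alphabetical order:
(deploy, load_test): deploy overlapped-by load_test ✓
(interview, load_test): interview overlapped-by load_test ✓
(load_test, planning): load_test overlapped-by planning ✓
(load_test, rehearsal): load_test overlapped-by rehearsal ✓
(load_test, sync_call): load_test overlapped-by sync_call ✓
(lunch, load_test): lunch overlapped-by load_test ✓
(reindex, deploy): reindex overlapped-by deploy ✓
(reindex, interview): reindex overlapped-by interview ✓
(reindex, lunch): reindex overlapped-by lunch ✓
(retro, reindex): retro overlapped-by reindex ✓
(sync_call, rehearsal): sync_call overlapped-by rehearsal ✓
Count: 11.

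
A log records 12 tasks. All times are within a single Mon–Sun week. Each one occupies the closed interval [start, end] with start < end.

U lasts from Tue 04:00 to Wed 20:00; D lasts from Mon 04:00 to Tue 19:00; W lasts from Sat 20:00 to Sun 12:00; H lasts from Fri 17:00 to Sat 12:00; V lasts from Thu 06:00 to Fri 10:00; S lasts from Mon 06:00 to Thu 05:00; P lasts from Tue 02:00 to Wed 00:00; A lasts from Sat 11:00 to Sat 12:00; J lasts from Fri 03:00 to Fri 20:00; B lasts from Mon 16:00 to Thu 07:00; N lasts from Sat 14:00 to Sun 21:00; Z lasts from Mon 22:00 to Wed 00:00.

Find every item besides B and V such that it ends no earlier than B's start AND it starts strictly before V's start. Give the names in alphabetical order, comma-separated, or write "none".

D, P, S, U, Z

Conditions: its end is no earlier than B's start (X.end >= Mon 16:00) AND its start is strictly before V's start (X.start < Thu 06:00).
A: end Sat 12:00 >= Mon 16:00? ✓; start Sat 11:00 < Thu 06:00? ✗ → no.
D: end Tue 19:00 >= Mon 16:00? ✓; start Mon 04:00 < Thu 06:00? ✓ → yes.
H: end Sat 12:00 >= Mon 16:00? ✓; start Fri 17:00 < Thu 06:00? ✗ → no.
J: end Fri 20:00 >= Mon 16:00? ✓; start Fri 03:00 < Thu 06:00? ✗ → no.
N: end Sun 21:00 >= Mon 16:00? ✓; start Sat 14:00 < Thu 06:00? ✗ → no.
P: end Wed 00:00 >= Mon 16:00? ✓; start Tue 02:00 < Thu 06:00? ✓ → yes.
S: end Thu 05:00 >= Mon 16:00? ✓; start Mon 06:00 < Thu 06:00? ✓ → yes.
U: end Wed 20:00 >= Mon 16:00? ✓; start Tue 04:00 < Thu 06:00? ✓ → yes.
W: end Sun 12:00 >= Mon 16:00? ✓; start Sat 20:00 < Thu 06:00? ✗ → no.
Z: end Wed 00:00 >= Mon 16:00? ✓; start Mon 22:00 < Thu 06:00? ✓ → yes.
Result: D, P, S, U, Z.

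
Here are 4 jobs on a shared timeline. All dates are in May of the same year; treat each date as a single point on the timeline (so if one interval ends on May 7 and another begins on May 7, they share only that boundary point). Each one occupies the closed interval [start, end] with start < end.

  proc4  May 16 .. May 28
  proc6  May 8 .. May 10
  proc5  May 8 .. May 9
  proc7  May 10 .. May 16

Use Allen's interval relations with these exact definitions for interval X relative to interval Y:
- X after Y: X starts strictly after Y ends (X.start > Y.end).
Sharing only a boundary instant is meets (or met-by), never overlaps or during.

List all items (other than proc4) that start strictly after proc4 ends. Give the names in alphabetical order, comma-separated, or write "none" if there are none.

Target proc4 = [May 16, May 28].
proc5 [May 8, May 9] → before → no.
proc6 [May 8, May 10] → before → no.
proc7 [May 10, May 16] → meets → no.
Result: none.

none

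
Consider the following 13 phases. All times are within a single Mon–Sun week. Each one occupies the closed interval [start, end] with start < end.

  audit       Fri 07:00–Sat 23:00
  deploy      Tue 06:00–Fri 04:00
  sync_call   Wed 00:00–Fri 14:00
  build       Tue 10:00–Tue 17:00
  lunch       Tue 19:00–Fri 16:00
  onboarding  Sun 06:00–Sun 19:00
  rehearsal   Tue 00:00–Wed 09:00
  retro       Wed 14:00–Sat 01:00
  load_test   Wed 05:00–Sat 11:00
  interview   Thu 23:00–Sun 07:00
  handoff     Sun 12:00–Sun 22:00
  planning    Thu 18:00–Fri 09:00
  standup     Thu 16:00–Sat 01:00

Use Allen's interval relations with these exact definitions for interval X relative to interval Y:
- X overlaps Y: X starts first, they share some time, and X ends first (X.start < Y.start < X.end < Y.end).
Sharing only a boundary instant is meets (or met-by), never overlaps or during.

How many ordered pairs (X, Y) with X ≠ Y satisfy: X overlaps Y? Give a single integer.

Checking all 156 ordered pairs for relation 'overlaps'; matching pairs in alphabetical order:
(deploy, interview): deploy overlaps interview ✓
(deploy, load_test): deploy overlaps load_test ✓
(deploy, lunch): deploy overlaps lunch ✓
(deploy, planning): deploy overlaps planning ✓
(deploy, retro): deploy overlaps retro ✓
(deploy, standup): deploy overlaps standup ✓
(deploy, sync_call): deploy overlaps sync_call ✓
(interview, onboarding): interview overlaps onboarding ✓
(load_test, audit): load_test overlaps audit ✓
(load_test, interview): load_test overlaps interview ✓
(lunch, audit): lunch overlaps audit ✓
(lunch, interview): lunch overlaps interview ✓
(lunch, load_test): lunch overlaps load_test ✓
(lunch, retro): lunch overlaps retro ✓
(lunch, standup): lunch overlaps standup ✓
(onboarding, handoff): onboarding overlaps handoff ✓
(planning, audit): planning overlaps audit ✓
(planning, interview): planning overlaps interview ✓
(rehearsal, deploy): rehearsal overlaps deploy ✓
(rehearsal, load_test): rehearsal overlaps load_test ✓
(rehearsal, lunch): rehearsal overlaps lunch ✓
(rehearsal, sync_call): rehearsal overlaps sync_call ✓
(retro, audit): retro overlaps audit ✓
(retro, interview): retro overlaps interview ✓
... plus 7 further pairs not listed.
Count: 31.

31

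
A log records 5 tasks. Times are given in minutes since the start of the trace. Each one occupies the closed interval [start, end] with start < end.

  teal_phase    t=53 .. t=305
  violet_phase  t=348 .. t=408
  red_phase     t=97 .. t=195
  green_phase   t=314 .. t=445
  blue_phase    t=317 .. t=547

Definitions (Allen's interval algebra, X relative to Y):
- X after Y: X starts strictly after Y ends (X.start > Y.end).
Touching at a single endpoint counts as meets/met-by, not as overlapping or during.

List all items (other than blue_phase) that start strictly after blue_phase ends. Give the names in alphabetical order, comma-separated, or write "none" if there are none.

none

Target blue_phase = [t=317, t=547].
green_phase [t=314, t=445] → overlaps → no.
red_phase [t=97, t=195] → before → no.
teal_phase [t=53, t=305] → before → no.
violet_phase [t=348, t=408] → during → no.
Result: none.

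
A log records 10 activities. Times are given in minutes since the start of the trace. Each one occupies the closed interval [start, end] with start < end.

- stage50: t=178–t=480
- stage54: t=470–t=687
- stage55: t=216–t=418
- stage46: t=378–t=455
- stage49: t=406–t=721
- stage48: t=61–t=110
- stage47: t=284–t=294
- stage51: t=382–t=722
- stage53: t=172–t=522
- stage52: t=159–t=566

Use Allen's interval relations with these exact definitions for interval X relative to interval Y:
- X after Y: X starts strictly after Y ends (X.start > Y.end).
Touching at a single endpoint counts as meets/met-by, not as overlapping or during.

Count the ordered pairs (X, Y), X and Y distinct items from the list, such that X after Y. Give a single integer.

Checking all 90 ordered pairs for relation 'after'; matching pairs in alphabetical order:
(stage46, stage47): stage46 after stage47 ✓
(stage46, stage48): stage46 after stage48 ✓
(stage47, stage48): stage47 after stage48 ✓
(stage49, stage47): stage49 after stage47 ✓
(stage49, stage48): stage49 after stage48 ✓
(stage50, stage48): stage50 after stage48 ✓
(stage51, stage47): stage51 after stage47 ✓
(stage51, stage48): stage51 after stage48 ✓
(stage52, stage48): stage52 after stage48 ✓
(stage53, stage48): stage53 after stage48 ✓
(stage54, stage46): stage54 after stage46 ✓
(stage54, stage47): stage54 after stage47 ✓
(stage54, stage48): stage54 after stage48 ✓
(stage54, stage55): stage54 after stage55 ✓
(stage55, stage48): stage55 after stage48 ✓
Count: 15.

15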